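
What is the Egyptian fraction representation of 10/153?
1/16 + 1/350 + 1/428400

Greedy algorithm:
10/153: ceiling(153/10) = 16, use 1/16
7/2448: ceiling(2448/7) = 350, use 1/350
1/428400: ceiling(428400/1) = 428400, use 1/428400
Result: 10/153 = 1/16 + 1/350 + 1/428400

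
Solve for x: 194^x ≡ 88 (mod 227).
5

Baby-step giant-step with step n = ⌈√227⌉ = 16.
Baby steps 194^j mod 227 (j:value) for j=0..15: 0:1, 1:194, 2:181, 3:156, 4:73, 5:88, 6:47, 7:38, 8:108, 9:68, 10:26, 11:50, 12:166, 13:197, 14:82, 15:18.
h = 88 is already in the table at j=5, so x = 5.
Check: 194^5 ≡ 88 (mod 227).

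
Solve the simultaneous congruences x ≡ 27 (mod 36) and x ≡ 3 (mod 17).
207

Using Chinese Remainder Theorem:
M = 36 × 17 = 612
M1 = 17, M2 = 36
y1 = 17^(-1) mod 36 = 17
y2 = 36^(-1) mod 17 = 9
x = (27×17×17 + 3×36×9) mod 612 = 207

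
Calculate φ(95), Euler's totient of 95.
72

95 = 5 × 19
φ(n) = n × ∏(1 - 1/p) for each prime p dividing n
φ(95) = 95 × (1 - 1/5) × (1 - 1/19) = 72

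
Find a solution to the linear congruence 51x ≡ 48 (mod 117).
x ≡ 17 (mod 39)

gcd(51, 117) = 3, which divides 48, so solutions exist.
Divide through by 3: 17x ≡ 16 (mod 39).
Find 17^(-1) mod 39 by the extended Euclidean algorithm:
39 = 2 × 17 + 5  ⟹  5 = (1)·39 + (-2)·17
17 = 3 × 5 + 2  ⟹  2 = (-3)·39 + (7)·17
5 = 2 × 2 + 1  ⟹  1 = (7)·39 + (-16)·17
So (-16)·17 ≡ 1 (mod 39), i.e. 17^(-1) ≡ -16 ≡ 23 (mod 39).
x ≡ 23 × 16 = 368 ≡ 17 (mod 39).
Check: 51 × 17 = 867 ≡ 48 (mod 117).
x ≡ 17 (mod 39), giving 3 solutions mod 117.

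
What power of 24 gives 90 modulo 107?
20

Baby-step giant-step with step n = ⌈√107⌉ = 11.
Baby steps 24^j mod 107 (j:value) for j=0..10: 0:1, 1:24, 2:41, 3:21, 4:76, 5:5, 6:13, 7:98, 8:105, 9:59, 10:25.
Giant-step multiplier: 24^(-11) ≡ 24^(106-11) = 24^95 ≡ 28 (mod 107).
Giant steps γ_i = 90·28^i mod 107: γ_0=90, γ_1=59 (in table at j=9).
x = i·n + j = 1·11 + 9 = 20.
Check: 24^20 ≡ 90 (mod 107).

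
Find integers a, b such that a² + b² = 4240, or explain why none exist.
12² + 64² (a=12, b=64)

Factorization: 4240 = 2^4 × 5 × 53
By Fermat: n is sum of two squares iff every prime p ≡ 3 (mod 4) appears to even power.
All primes ≡ 3 (mod 4) appear to even power.
Search a = 0, 1, 2, … for 4240 - a² a perfect square: first hit at a = 12: 4240 - 144 = 4096 = 64².
4240 = 12² + 64² = 144 + 4096 ✓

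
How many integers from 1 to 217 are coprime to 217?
180

217 = 7 × 31
φ(n) = n × ∏(1 - 1/p) for each prime p dividing n
φ(217) = 217 × (1 - 1/7) × (1 - 1/31) = 180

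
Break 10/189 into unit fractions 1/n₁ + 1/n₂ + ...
1/19 + 1/3591

Greedy algorithm:
10/189: ceiling(189/10) = 19, use 1/19
1/3591: ceiling(3591/1) = 3591, use 1/3591
Result: 10/189 = 1/19 + 1/3591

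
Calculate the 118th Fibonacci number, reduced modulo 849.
110

Matrix identity: Q^n = [[F_(n+1), F_n], [F_n, F_(n-1)]] with Q = [[1,1],[1,0]].
n = 118 = 1110110₂. Square-and-multiply, entries mod 849:
Q^1 = [[1,1],[1,0]]
Q^3 = (Q^1)²·Q = [[3,2],[2,1]]
Q^7 = (Q^3)²·Q = [[21,13],[13,8]]
Q^14 = (Q^7)² = [[610,377],[377,233]]
Q^29 = (Q^14)²·Q = [[20,584],[584,285]]
Q^59 = (Q^29)²·Q = [[837,158],[158,679]]
Q^118 = (Q^59)² = [[487,110],[110,377]]
F_118 mod 849 = Q^118[0][1] = 110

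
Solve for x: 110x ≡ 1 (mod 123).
104

gcd(110, 123) = 1, so the inverse exists.
Extended Euclidean algorithm on (123, 110):
123 = 1 × 110 + 13  ⟹  13 = (1)·123 + (-1)·110
110 = 8 × 13 + 6  ⟹  6 = (-8)·123 + (9)·110
13 = 2 × 6 + 1  ⟹  1 = (17)·123 + (-19)·110
So (-19)·110 ≡ 1 (mod 123), i.e. 110^(-1) ≡ -19 ≡ 104 (mod 123).
Check: 110 × 104 = 11440 ≡ 1 (mod 123)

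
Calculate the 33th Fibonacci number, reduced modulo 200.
178

Matrix identity: Q^n = [[F_(n+1), F_n], [F_n, F_(n-1)]] with Q = [[1,1],[1,0]].
n = 33 = 100001₂. Square-and-multiply, entries mod 200:
Q^1 = [[1,1],[1,0]]
Q^2 = (Q^1)² = [[2,1],[1,1]]
Q^4 = (Q^2)² = [[5,3],[3,2]]
Q^8 = (Q^4)² = [[34,21],[21,13]]
Q^16 = (Q^8)² = [[197,187],[187,10]]
Q^33 = (Q^16)²·Q = [[87,178],[178,109]]
F_33 mod 200 = Q^33[0][1] = 178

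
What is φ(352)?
160

352 = 2^5 × 11
φ(n) = n × ∏(1 - 1/p) for each prime p dividing n
φ(352) = 352 × (1 - 1/2) × (1 - 1/11) = 160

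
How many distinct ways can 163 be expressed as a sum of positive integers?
142798995930

p(n) counts ways to write n as a sum of positive integers (order ignored).
Euler's pentagonal recurrence: p(k) = p(k-1) + p(k-2) - p(k-5) - p(k-7) + p(k-12) + p(k-15) - ... (offsets j(3j∓1)/2, signs ++--, p(0)=1, p(<0)=0).
DP table for k = 0..162: p(0)=1, p(1)=1, p(2)=2, p(3)=3, p(4)=5, p(5)=7, p(6)=11, p(7)=15, p(8)=22, p(9)=30, p(10)=42, p(11)=56, p(12)=77, p(13)=101, p(14)=135, p(15)=176, p(16)=231, p(17)=297, p(18)=385, p(19)=490, p(20)=627, p(21)=792, p(22)=1002, p(23)=1255, p(24)=1575, p(25)=1958, p(26)=2436, p(27)=3010, p(28)=3718, p(29)=4565, p(30)=5604, p(31)=6842, p(32)=8349, p(33)=10143, p(34)=12310, p(35)=14883, p(36)=17977, p(37)=21637, p(38)=26015, p(39)=31185, p(40)=37338, p(41)=44583, p(42)=53174, p(43)=63261, p(44)=75175, p(45)=89134, p(46)=105558, p(47)=124754, p(48)=147273, p(49)=173525, p(50)=204226, p(51)=239943, p(52)=281589, p(53)=329931, p(54)=386155, p(55)=451276, p(56)=526823, p(57)=614154, p(58)=715220, p(59)=831820, p(60)=966467, p(61)=1121505, p(62)=1300156, p(63)=1505499, p(64)=1741630, p(65)=2012558, p(66)=2323520, p(67)=2679689, p(68)=3087735, p(69)=3554345, p(70)=4087968, p(71)=4697205, p(72)=5392783, p(73)=6185689, p(74)=7089500, p(75)=8118264, p(76)=9289091, p(77)=10619863, p(78)=12132164, p(79)=13848650, p(80)=15796476, p(81)=18004327, p(82)=20506255, p(83)=23338469, p(84)=26543660, p(85)=30167357, p(86)=34262962, p(87)=38887673, p(88)=44108109, p(89)=49995925, p(90)=56634173, p(91)=64112359, p(92)=72533807, p(93)=82010177, p(94)=92669720, p(95)=104651419, p(96)=118114304, p(97)=133230930, p(98)=150198136, p(99)=169229875, p(100)=190569292, p(101)=214481126, p(102)=241265379, p(103)=271248950, p(104)=304801365, p(105)=342325709, p(106)=384276336, p(107)=431149389, p(108)=483502844, p(109)=541946240, p(110)=607163746, p(111)=679903203, p(112)=761002156, p(113)=851376628, p(114)=952050665, p(115)=1064144451, p(116)=1188908248, p(117)=1327710076, p(118)=1482074143, p(119)=1653668665, p(120)=1844349560, p(121)=2056148051, p(122)=2291320912, p(123)=2552338241, p(124)=2841940500, p(125)=3163127352, p(126)=3519222692, p(127)=3913864295, p(128)=4351078600, p(129)=4835271870, p(130)=5371315400, p(131)=5964539504, p(132)=6620830889, p(133)=7346629512, p(134)=8149040695, p(135)=9035836076, p(136)=10015581680, p(137)=11097645016, p(138)=12292341831, p(139)=13610949895, p(140)=15065878135, p(141)=16670689208, p(142)=18440293320, p(143)=20390982757, p(144)=22540654445, p(145)=24908858009, p(146)=27517052599, p(147)=30388671978, p(148)=33549419497, p(149)=37027355200, p(150)=40853235313, p(151)=45060624582, p(152)=49686288421, p(153)=54770336324, p(154)=60356673280, p(155)=66493182097, p(156)=73232243759, p(157)=80630964769, p(158)=88751778802, p(159)=97662728555, p(160)=107438159466, p(161)=118159068427, p(162)=129913904637.
Final step: p(163) = p(162) + p(161) - p(158) - p(156) + p(151) + p(148) - p(141) - p(137) + p(128) + p(123) - p(112) - p(106) + p(93) + p(86) - p(71) - p(63) + p(46) + p(37) - p(18) - p(8)
= 129913904637 + 118159068427 - 88751778802 - 73232243759 + 45060624582 + 33549419497 - 16670689208 - 11097645016 + 4351078600 + 2552338241 - 761002156 - 384276336 + 82010177 + 34262962 - 4697205 - 1505499 + 105558 + 21637 - 385 - 22
= 142798995930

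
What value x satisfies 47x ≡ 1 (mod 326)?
111

gcd(47, 326) = 1, so the inverse exists.
Extended Euclidean algorithm on (326, 47):
326 = 6 × 47 + 44  ⟹  44 = (1)·326 + (-6)·47
47 = 1 × 44 + 3  ⟹  3 = (-1)·326 + (7)·47
44 = 14 × 3 + 2  ⟹  2 = (15)·326 + (-104)·47
3 = 1 × 2 + 1  ⟹  1 = (-16)·326 + (111)·47
So (111)·47 ≡ 1 (mod 326), i.e. 47^(-1) ≡ 111 (mod 326).
Check: 47 × 111 = 5217 ≡ 1 (mod 326)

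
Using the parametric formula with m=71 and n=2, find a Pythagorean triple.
(5037, 284, 5045)

Euclid's formula: a = m² - n², b = 2mn, c = m² + n²
m = 71, n = 2
a = 71² - 2² = 5041 - 4 = 5037
b = 2 × 71 × 2 = 284
c = 71² + 2² = 5041 + 4 = 5045
Verification: 5037² + 284² = 25371369 + 80656 = 25452025 = 5045² ✓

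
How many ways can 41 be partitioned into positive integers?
44583

p(n) counts ways to write n as a sum of positive integers (order ignored).
Euler's pentagonal recurrence: p(k) = p(k-1) + p(k-2) - p(k-5) - p(k-7) + p(k-12) + p(k-15) - ... (offsets j(3j∓1)/2, signs ++--, p(0)=1, p(<0)=0).
DP table for k = 0..40: p(0)=1, p(1)=1, p(2)=2, p(3)=3, p(4)=5, p(5)=7, p(6)=11, p(7)=15, p(8)=22, p(9)=30, p(10)=42, p(11)=56, p(12)=77, p(13)=101, p(14)=135, p(15)=176, p(16)=231, p(17)=297, p(18)=385, p(19)=490, p(20)=627, p(21)=792, p(22)=1002, p(23)=1255, p(24)=1575, p(25)=1958, p(26)=2436, p(27)=3010, p(28)=3718, p(29)=4565, p(30)=5604, p(31)=6842, p(32)=8349, p(33)=10143, p(34)=12310, p(35)=14883, p(36)=17977, p(37)=21637, p(38)=26015, p(39)=31185, p(40)=37338.
Final step: p(41) = p(40) + p(39) - p(36) - p(34) + p(29) + p(26) - p(19) - p(15) + p(6) + p(1)
= 37338 + 31185 - 17977 - 12310 + 4565 + 2436 - 490 - 176 + 11 + 1
= 44583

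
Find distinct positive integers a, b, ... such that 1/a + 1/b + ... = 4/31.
1/8 + 1/248

Greedy algorithm:
4/31: ceiling(31/4) = 8, use 1/8
1/248: ceiling(248/1) = 248, use 1/248
Result: 4/31 = 1/8 + 1/248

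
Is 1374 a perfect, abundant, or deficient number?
abundant

Proper divisors of 1374: sum = 1 + 2 + 3 + 6 + 229 + 458 + 687 = 1386
Since 1386 > 1374, 1374 is abundant.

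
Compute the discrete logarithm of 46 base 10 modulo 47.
23

Baby-step giant-step with step n = ⌈√47⌉ = 7.
Baby steps 10^j mod 47 (j:value) for j=0..6: 0:1, 1:10, 2:6, 3:13, 4:36, 5:31, 6:28.
Giant-step multiplier: 10^(-7) ≡ 10^(46-7) = 10^39 ≡ 23 (mod 47).
Giant steps γ_i = 46·23^i mod 47: γ_0=46, γ_1=24, γ_2=35, γ_3=6 (in table at j=2).
x = i·n + j = 3·7 + 2 = 23.
Check: 10^23 ≡ 46 (mod 47).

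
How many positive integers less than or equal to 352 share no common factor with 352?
160

352 = 2^5 × 11
φ(n) = n × ∏(1 - 1/p) for each prime p dividing n
φ(352) = 352 × (1 - 1/2) × (1 - 1/11) = 160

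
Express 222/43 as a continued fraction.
[5; 6, 7]

Euclidean algorithm steps:
222 = 5 × 43 + 7
43 = 6 × 7 + 1
7 = 7 × 1 + 0
Continued fraction: [5; 6, 7]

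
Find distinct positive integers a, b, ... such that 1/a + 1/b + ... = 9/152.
1/17 + 1/2584

Greedy algorithm:
9/152: ceiling(152/9) = 17, use 1/17
1/2584: ceiling(2584/1) = 2584, use 1/2584
Result: 9/152 = 1/17 + 1/2584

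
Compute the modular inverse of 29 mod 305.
284

gcd(29, 305) = 1, so the inverse exists.
Extended Euclidean algorithm on (305, 29):
305 = 10 × 29 + 15  ⟹  15 = (1)·305 + (-10)·29
29 = 1 × 15 + 14  ⟹  14 = (-1)·305 + (11)·29
15 = 1 × 14 + 1  ⟹  1 = (2)·305 + (-21)·29
So (-21)·29 ≡ 1 (mod 305), i.e. 29^(-1) ≡ -21 ≡ 284 (mod 305).
Check: 29 × 284 = 8236 ≡ 1 (mod 305)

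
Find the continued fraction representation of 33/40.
[0; 1, 4, 1, 2, 2]

Euclidean algorithm steps:
33 = 0 × 40 + 33
40 = 1 × 33 + 7
33 = 4 × 7 + 5
7 = 1 × 5 + 2
5 = 2 × 2 + 1
2 = 2 × 1 + 0
Continued fraction: [0; 1, 4, 1, 2, 2]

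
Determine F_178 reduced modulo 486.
325

Matrix identity: Q^n = [[F_(n+1), F_n], [F_n, F_(n-1)]] with Q = [[1,1],[1,0]].
n = 178 = 10110010₂. Square-and-multiply, entries mod 486:
Q^1 = [[1,1],[1,0]]
Q^2 = (Q^1)² = [[2,1],[1,1]]
Q^5 = (Q^2)²·Q = [[8,5],[5,3]]
Q^11 = (Q^5)²·Q = [[144,89],[89,55]]
Q^22 = (Q^11)² = [[469,215],[215,254]]
Q^44 = (Q^22)² = [[344,411],[411,419]]
Q^89 = (Q^44)²·Q = [[154,31],[31,123]]
Q^178 = (Q^89)² = [[377,325],[325,52]]
F_178 mod 486 = Q^178[0][1] = 325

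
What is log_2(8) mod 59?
3

Baby-step giant-step with step n = ⌈√59⌉ = 8.
Baby steps 2^j mod 59 (j:value) for j=0..7: 0:1, 1:2, 2:4, 3:8, 4:16, 5:32, 6:5, 7:10.
h = 8 is already in the table at j=3, so x = 3.
Check: 2^3 ≡ 8 (mod 59).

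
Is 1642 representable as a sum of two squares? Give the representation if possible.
11² + 39² (a=11, b=39)

Factorization: 1642 = 2 × 821
By Fermat: n is sum of two squares iff every prime p ≡ 3 (mod 4) appears to even power.
All primes ≡ 3 (mod 4) appear to even power.
Search a = 0, 1, 2, … for 1642 - a² a perfect square: first hit at a = 11: 1642 - 121 = 1521 = 39².
1642 = 11² + 39² = 121 + 1521 ✓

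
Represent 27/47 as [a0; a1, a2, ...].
[0; 1, 1, 2, 1, 6]

Euclidean algorithm steps:
27 = 0 × 47 + 27
47 = 1 × 27 + 20
27 = 1 × 20 + 7
20 = 2 × 7 + 6
7 = 1 × 6 + 1
6 = 6 × 1 + 0
Continued fraction: [0; 1, 1, 2, 1, 6]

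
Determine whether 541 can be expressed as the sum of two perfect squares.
10² + 21² (a=10, b=21)

Factorization: 541 = 541
By Fermat: n is sum of two squares iff every prime p ≡ 3 (mod 4) appears to even power.
All primes ≡ 3 (mod 4) appear to even power.
Search a = 0, 1, 2, … for 541 - a² a perfect square: first hit at a = 10: 541 - 100 = 441 = 21².
541 = 10² + 21² = 100 + 441 ✓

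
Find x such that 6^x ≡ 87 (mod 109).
86

Baby-step giant-step with step n = ⌈√109⌉ = 11.
Baby steps 6^j mod 109 (j:value) for j=0..10: 0:1, 1:6, 2:36, 3:107, 4:97, 5:37, 6:4, 7:24, 8:35, 9:101, 10:61.
Giant-step multiplier: 6^(-11) ≡ 6^(108-11) = 6^97 ≡ 14 (mod 109).
Giant steps γ_i = 87·14^i mod 109: γ_0=87, γ_1=19, γ_2=48, γ_3=18, γ_4=34, γ_5=40, γ_6=15, γ_7=101 (in table at j=9).
x = i·n + j = 7·11 + 9 = 86.
Check: 6^86 ≡ 87 (mod 109).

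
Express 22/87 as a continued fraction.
[0; 3, 1, 21]

Euclidean algorithm steps:
22 = 0 × 87 + 22
87 = 3 × 22 + 21
22 = 1 × 21 + 1
21 = 21 × 1 + 0
Continued fraction: [0; 3, 1, 21]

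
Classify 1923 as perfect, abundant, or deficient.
deficient

Proper divisors of 1923: sum = 1 + 3 + 641 = 645
Since 645 < 1923, 1923 is deficient.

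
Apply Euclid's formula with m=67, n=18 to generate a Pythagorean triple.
(4165, 2412, 4813)

Euclid's formula: a = m² - n², b = 2mn, c = m² + n²
m = 67, n = 18
a = 67² - 18² = 4489 - 324 = 4165
b = 2 × 67 × 18 = 2412
c = 67² + 18² = 4489 + 324 = 4813
Verification: 4165² + 2412² = 17347225 + 5817744 = 23164969 = 4813² ✓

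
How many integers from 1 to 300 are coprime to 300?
80

300 = 2^2 × 3 × 5^2
φ(n) = n × ∏(1 - 1/p) for each prime p dividing n
φ(300) = 300 × (1 - 1/2) × (1 - 1/3) × (1 - 1/5) = 80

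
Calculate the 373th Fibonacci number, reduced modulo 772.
417

Matrix identity: Q^n = [[F_(n+1), F_n], [F_n, F_(n-1)]] with Q = [[1,1],[1,0]].
n = 373 = 101110101₂. Square-and-multiply, entries mod 772:
Q^1 = [[1,1],[1,0]]
Q^2 = (Q^1)² = [[2,1],[1,1]]
Q^5 = (Q^2)²·Q = [[8,5],[5,3]]
Q^11 = (Q^5)²·Q = [[144,89],[89,55]]
Q^23 = (Q^11)²·Q = [[48,93],[93,727]]
Q^46 = (Q^23)² = [[145,279],[279,638]]
Q^93 = (Q^46)²·Q = [[31,50],[50,753]]
Q^186 = (Q^93)² = [[373,600],[600,545]]
Q^373 = (Q^186)²·Q = [[9,417],[417,364]]
F_373 mod 772 = Q^373[0][1] = 417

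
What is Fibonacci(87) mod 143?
2

Matrix identity: Q^n = [[F_(n+1), F_n], [F_n, F_(n-1)]] with Q = [[1,1],[1,0]].
n = 87 = 1010111₂. Square-and-multiply, entries mod 143:
Q^1 = [[1,1],[1,0]]
Q^2 = (Q^1)² = [[2,1],[1,1]]
Q^5 = (Q^2)²·Q = [[8,5],[5,3]]
Q^10 = (Q^5)² = [[89,55],[55,34]]
Q^21 = (Q^10)²·Q = [[122,78],[78,44]]
Q^43 = (Q^21)²·Q = [[25,90],[90,78]]
Q^87 = (Q^43)²·Q = [[120,2],[2,118]]
F_87 mod 143 = Q^87[0][1] = 2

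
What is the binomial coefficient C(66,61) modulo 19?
12

Using Lucas' theorem:
Write n=66 and k=61 in base 19:
n in base 19: [3, 9]
k in base 19: [3, 4]
C(66,61) mod 19 = ∏ C(n_i, k_i) mod 19
Digit binomials (mod 19): C(3,3) = 1; C(9,4) = 126 ≡ 12
Product: 1 × 12 = 12 ≡ 12 (mod 19)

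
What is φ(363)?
220

363 = 3 × 11^2
φ(n) = n × ∏(1 - 1/p) for each prime p dividing n
φ(363) = 363 × (1 - 1/3) × (1 - 1/11) = 220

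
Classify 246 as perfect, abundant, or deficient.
abundant

Proper divisors of 246: sum = 1 + 2 + 3 + 6 + 41 + 82 + 123 = 258
Since 258 > 246, 246 is abundant.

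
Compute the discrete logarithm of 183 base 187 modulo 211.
156

Baby-step giant-step with step n = ⌈√211⌉ = 15.
Baby steps 187^j mod 211 (j:value) for j=0..14: 0:1, 1:187, 2:154, 3:102, 4:84, 5:94, 6:65, 7:128, 8:93, 9:89, 10:185, 11:202, 12:5, 13:91, 14:137.
Giant-step multiplier: 187^(-15) ≡ 187^(210-15) = 187^195 ≡ 12 (mod 211).
Giant steps γ_i = 183·12^i mod 211: γ_0=183, γ_1=86, γ_2=188, γ_3=146, γ_4=64, γ_5=135, γ_6=143, γ_7=28, γ_8=125, γ_9=23, γ_10=65 (in table at j=6).
x = i·n + j = 10·15 + 6 = 156.
Check: 187^156 ≡ 183 (mod 211).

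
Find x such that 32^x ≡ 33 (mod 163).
62

Baby-step giant-step with step n = ⌈√163⌉ = 13.
Baby steps 32^j mod 163 (j:value) for j=0..12: 0:1, 1:32, 2:46, 3:5, 4:160, 5:67, 6:25, 7:148, 8:9, 9:125, 10:88, 11:45, 12:136.
Giant-step multiplier: 32^(-13) ≡ 32^(162-13) = 32^149 ≡ 153 (mod 163).
Giant steps γ_i = 33·153^i mod 163: γ_0=33, γ_1=159, γ_2=40, γ_3=89, γ_4=88 (in table at j=10).
x = i·n + j = 4·13 + 10 = 62.
Check: 32^62 ≡ 33 (mod 163).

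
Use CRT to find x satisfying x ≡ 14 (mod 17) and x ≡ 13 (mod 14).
167

Using Chinese Remainder Theorem:
M = 17 × 14 = 238
M1 = 14, M2 = 17
y1 = 14^(-1) mod 17 = 11
y2 = 17^(-1) mod 14 = 5
x = (14×14×11 + 13×17×5) mod 238 = 167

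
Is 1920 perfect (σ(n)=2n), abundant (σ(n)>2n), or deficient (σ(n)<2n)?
abundant

Proper divisors of 1920: sum = 1 + 2 + 3 + 4 + 5 + 6 + 8 + 10 + ... + 384 + 480 + 640 + 960 (31 divisors) = 4200
Since 4200 > 1920, 1920 is abundant.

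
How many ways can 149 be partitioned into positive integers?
37027355200

p(n) counts ways to write n as a sum of positive integers (order ignored).
Euler's pentagonal recurrence: p(k) = p(k-1) + p(k-2) - p(k-5) - p(k-7) + p(k-12) + p(k-15) - ... (offsets j(3j∓1)/2, signs ++--, p(0)=1, p(<0)=0).
DP table for k = 0..148: p(0)=1, p(1)=1, p(2)=2, p(3)=3, p(4)=5, p(5)=7, p(6)=11, p(7)=15, p(8)=22, p(9)=30, p(10)=42, p(11)=56, p(12)=77, p(13)=101, p(14)=135, p(15)=176, p(16)=231, p(17)=297, p(18)=385, p(19)=490, p(20)=627, p(21)=792, p(22)=1002, p(23)=1255, p(24)=1575, p(25)=1958, p(26)=2436, p(27)=3010, p(28)=3718, p(29)=4565, p(30)=5604, p(31)=6842, p(32)=8349, p(33)=10143, p(34)=12310, p(35)=14883, p(36)=17977, p(37)=21637, p(38)=26015, p(39)=31185, p(40)=37338, p(41)=44583, p(42)=53174, p(43)=63261, p(44)=75175, p(45)=89134, p(46)=105558, p(47)=124754, p(48)=147273, p(49)=173525, p(50)=204226, p(51)=239943, p(52)=281589, p(53)=329931, p(54)=386155, p(55)=451276, p(56)=526823, p(57)=614154, p(58)=715220, p(59)=831820, p(60)=966467, p(61)=1121505, p(62)=1300156, p(63)=1505499, p(64)=1741630, p(65)=2012558, p(66)=2323520, p(67)=2679689, p(68)=3087735, p(69)=3554345, p(70)=4087968, p(71)=4697205, p(72)=5392783, p(73)=6185689, p(74)=7089500, p(75)=8118264, p(76)=9289091, p(77)=10619863, p(78)=12132164, p(79)=13848650, p(80)=15796476, p(81)=18004327, p(82)=20506255, p(83)=23338469, p(84)=26543660, p(85)=30167357, p(86)=34262962, p(87)=38887673, p(88)=44108109, p(89)=49995925, p(90)=56634173, p(91)=64112359, p(92)=72533807, p(93)=82010177, p(94)=92669720, p(95)=104651419, p(96)=118114304, p(97)=133230930, p(98)=150198136, p(99)=169229875, p(100)=190569292, p(101)=214481126, p(102)=241265379, p(103)=271248950, p(104)=304801365, p(105)=342325709, p(106)=384276336, p(107)=431149389, p(108)=483502844, p(109)=541946240, p(110)=607163746, p(111)=679903203, p(112)=761002156, p(113)=851376628, p(114)=952050665, p(115)=1064144451, p(116)=1188908248, p(117)=1327710076, p(118)=1482074143, p(119)=1653668665, p(120)=1844349560, p(121)=2056148051, p(122)=2291320912, p(123)=2552338241, p(124)=2841940500, p(125)=3163127352, p(126)=3519222692, p(127)=3913864295, p(128)=4351078600, p(129)=4835271870, p(130)=5371315400, p(131)=5964539504, p(132)=6620830889, p(133)=7346629512, p(134)=8149040695, p(135)=9035836076, p(136)=10015581680, p(137)=11097645016, p(138)=12292341831, p(139)=13610949895, p(140)=15065878135, p(141)=16670689208, p(142)=18440293320, p(143)=20390982757, p(144)=22540654445, p(145)=24908858009, p(146)=27517052599, p(147)=30388671978, p(148)=33549419497.
Final step: p(149) = p(148) + p(147) - p(144) - p(142) + p(137) + p(134) - p(127) - p(123) + p(114) + p(109) - p(98) - p(92) + p(79) + p(72) - p(57) - p(49) + p(32) + p(23) - p(4)
= 33549419497 + 30388671978 - 22540654445 - 18440293320 + 11097645016 + 8149040695 - 3913864295 - 2552338241 + 952050665 + 541946240 - 150198136 - 72533807 + 13848650 + 5392783 - 614154 - 173525 + 8349 + 1255 - 5
= 37027355200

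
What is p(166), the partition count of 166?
189334822579

p(n) counts ways to write n as a sum of positive integers (order ignored).
Euler's pentagonal recurrence: p(k) = p(k-1) + p(k-2) - p(k-5) - p(k-7) + p(k-12) + p(k-15) - ... (offsets j(3j∓1)/2, signs ++--, p(0)=1, p(<0)=0).
DP table for k = 0..165: p(0)=1, p(1)=1, p(2)=2, p(3)=3, p(4)=5, p(5)=7, p(6)=11, p(7)=15, p(8)=22, p(9)=30, p(10)=42, p(11)=56, p(12)=77, p(13)=101, p(14)=135, p(15)=176, p(16)=231, p(17)=297, p(18)=385, p(19)=490, p(20)=627, p(21)=792, p(22)=1002, p(23)=1255, p(24)=1575, p(25)=1958, p(26)=2436, p(27)=3010, p(28)=3718, p(29)=4565, p(30)=5604, p(31)=6842, p(32)=8349, p(33)=10143, p(34)=12310, p(35)=14883, p(36)=17977, p(37)=21637, p(38)=26015, p(39)=31185, p(40)=37338, p(41)=44583, p(42)=53174, p(43)=63261, p(44)=75175, p(45)=89134, p(46)=105558, p(47)=124754, p(48)=147273, p(49)=173525, p(50)=204226, p(51)=239943, p(52)=281589, p(53)=329931, p(54)=386155, p(55)=451276, p(56)=526823, p(57)=614154, p(58)=715220, p(59)=831820, p(60)=966467, p(61)=1121505, p(62)=1300156, p(63)=1505499, p(64)=1741630, p(65)=2012558, p(66)=2323520, p(67)=2679689, p(68)=3087735, p(69)=3554345, p(70)=4087968, p(71)=4697205, p(72)=5392783, p(73)=6185689, p(74)=7089500, p(75)=8118264, p(76)=9289091, p(77)=10619863, p(78)=12132164, p(79)=13848650, p(80)=15796476, p(81)=18004327, p(82)=20506255, p(83)=23338469, p(84)=26543660, p(85)=30167357, p(86)=34262962, p(87)=38887673, p(88)=44108109, p(89)=49995925, p(90)=56634173, p(91)=64112359, p(92)=72533807, p(93)=82010177, p(94)=92669720, p(95)=104651419, p(96)=118114304, p(97)=133230930, p(98)=150198136, p(99)=169229875, p(100)=190569292, p(101)=214481126, p(102)=241265379, p(103)=271248950, p(104)=304801365, p(105)=342325709, p(106)=384276336, p(107)=431149389, p(108)=483502844, p(109)=541946240, p(110)=607163746, p(111)=679903203, p(112)=761002156, p(113)=851376628, p(114)=952050665, p(115)=1064144451, p(116)=1188908248, p(117)=1327710076, p(118)=1482074143, p(119)=1653668665, p(120)=1844349560, p(121)=2056148051, p(122)=2291320912, p(123)=2552338241, p(124)=2841940500, p(125)=3163127352, p(126)=3519222692, p(127)=3913864295, p(128)=4351078600, p(129)=4835271870, p(130)=5371315400, p(131)=5964539504, p(132)=6620830889, p(133)=7346629512, p(134)=8149040695, p(135)=9035836076, p(136)=10015581680, p(137)=11097645016, p(138)=12292341831, p(139)=13610949895, p(140)=15065878135, p(141)=16670689208, p(142)=18440293320, p(143)=20390982757, p(144)=22540654445, p(145)=24908858009, p(146)=27517052599, p(147)=30388671978, p(148)=33549419497, p(149)=37027355200, p(150)=40853235313, p(151)=45060624582, p(152)=49686288421, p(153)=54770336324, p(154)=60356673280, p(155)=66493182097, p(156)=73232243759, p(157)=80630964769, p(158)=88751778802, p(159)=97662728555, p(160)=107438159466, p(161)=118159068427, p(162)=129913904637, p(163)=142798995930, p(164)=156919475295, p(165)=172389800255.
Final step: p(166) = p(165) + p(164) - p(161) - p(159) + p(154) + p(151) - p(144) - p(140) + p(131) + p(126) - p(115) - p(109) + p(96) + p(89) - p(74) - p(66) + p(49) + p(40) - p(21) - p(11)
= 172389800255 + 156919475295 - 118159068427 - 97662728555 + 60356673280 + 45060624582 - 22540654445 - 15065878135 + 5964539504 + 3519222692 - 1064144451 - 541946240 + 118114304 + 49995925 - 7089500 - 2323520 + 173525 + 37338 - 792 - 56
= 189334822579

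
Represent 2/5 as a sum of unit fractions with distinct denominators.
1/3 + 1/15

Greedy algorithm:
2/5: ceiling(5/2) = 3, use 1/3
1/15: ceiling(15/1) = 15, use 1/15
Result: 2/5 = 1/3 + 1/15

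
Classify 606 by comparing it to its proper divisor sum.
abundant

Proper divisors of 606: sum = 1 + 2 + 3 + 6 + 101 + 202 + 303 = 618
Since 618 > 606, 606 is abundant.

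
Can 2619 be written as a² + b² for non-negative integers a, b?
Not possible

Factorization: 2619 = 3^3 × 97
By Fermat: n is sum of two squares iff every prime p ≡ 3 (mod 4) appears to even power.
Prime(s) ≡ 3 (mod 4) with odd exponent: [(3, 3)]
Therefore 2619 cannot be expressed as a² + b².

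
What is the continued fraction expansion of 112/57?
[1; 1, 27, 2]

Euclidean algorithm steps:
112 = 1 × 57 + 55
57 = 1 × 55 + 2
55 = 27 × 2 + 1
2 = 2 × 1 + 0
Continued fraction: [1; 1, 27, 2]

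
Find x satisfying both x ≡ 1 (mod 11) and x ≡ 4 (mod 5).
34

Using Chinese Remainder Theorem:
M = 11 × 5 = 55
M1 = 5, M2 = 11
y1 = 5^(-1) mod 11 = 9
y2 = 11^(-1) mod 5 = 1
x = (1×5×9 + 4×11×1) mod 55 = 34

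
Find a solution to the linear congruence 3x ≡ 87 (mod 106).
x ≡ 29 (mod 106)

gcd(3, 106) = 1, which divides 87, so solutions exist.
Find 3^(-1) mod 106 by the extended Euclidean algorithm:
106 = 35 × 3 + 1  ⟹  1 = (1)·106 + (-35)·3
So (-35)·3 ≡ 1 (mod 106), i.e. 3^(-1) ≡ -35 ≡ 71 (mod 106).
x ≡ 71 × 87 = 6177 ≡ 29 (mod 106).
Check: 3 × 29 = 87 ≡ 87 (mod 106).
Unique solution: x ≡ 29 (mod 106)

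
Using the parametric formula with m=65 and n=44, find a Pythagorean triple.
(2289, 5720, 6161)

Euclid's formula: a = m² - n², b = 2mn, c = m² + n²
m = 65, n = 44
a = 65² - 44² = 4225 - 1936 = 2289
b = 2 × 65 × 44 = 5720
c = 65² + 44² = 4225 + 1936 = 6161
Verification: 2289² + 5720² = 5239521 + 32718400 = 37957921 = 6161² ✓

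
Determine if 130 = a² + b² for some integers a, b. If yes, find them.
3² + 11² (a=3, b=11)

Factorization: 130 = 2 × 5 × 13
By Fermat: n is sum of two squares iff every prime p ≡ 3 (mod 4) appears to even power.
All primes ≡ 3 (mod 4) appear to even power.
Search a = 0, 1, 2, … for 130 - a² a perfect square: first hit at a = 3: 130 - 9 = 121 = 11².
130 = 3² + 11² = 9 + 121 ✓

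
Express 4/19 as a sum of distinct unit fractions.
1/5 + 1/95

Greedy algorithm:
4/19: ceiling(19/4) = 5, use 1/5
1/95: ceiling(95/1) = 95, use 1/95
Result: 4/19 = 1/5 + 1/95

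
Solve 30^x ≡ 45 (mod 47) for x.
27

Baby-step giant-step with step n = ⌈√47⌉ = 7.
Baby steps 30^j mod 47 (j:value) for j=0..6: 0:1, 1:30, 2:7, 3:22, 4:2, 5:13, 6:14.
Giant-step multiplier: 30^(-7) ≡ 30^(46-7) = 30^39 ≡ 31 (mod 47).
Giant steps γ_i = 45·31^i mod 47: γ_0=45, γ_1=32, γ_2=5, γ_3=14 (in table at j=6).
x = i·n + j = 3·7 + 6 = 27.
Check: 30^27 ≡ 45 (mod 47).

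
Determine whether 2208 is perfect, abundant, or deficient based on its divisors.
abundant

Proper divisors of 2208: sum = 1 + 2 + 3 + 4 + 6 + 8 + 12 + 16 + ... + 368 + 552 + 736 + 1104 (23 divisors) = 3840
Since 3840 > 2208, 2208 is abundant.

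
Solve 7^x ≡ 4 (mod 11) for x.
6

Baby-step giant-step with step n = ⌈√11⌉ = 4.
Baby steps 7^j mod 11 (j:value) for j=0..3: 0:1, 1:7, 2:5, 3:2.
Giant-step multiplier: 7^(-4) ≡ 7^(10-4) = 7^6 ≡ 4 (mod 11).
Giant steps γ_i = 4·4^i mod 11: γ_0=4, γ_1=5 (in table at j=2).
x = i·n + j = 1·4 + 2 = 6.
Check: 7^6 ≡ 4 (mod 11).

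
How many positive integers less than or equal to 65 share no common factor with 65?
48

65 = 5 × 13
φ(n) = n × ∏(1 - 1/p) for each prime p dividing n
φ(65) = 65 × (1 - 1/5) × (1 - 1/13) = 48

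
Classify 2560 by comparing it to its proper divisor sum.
abundant

Proper divisors of 2560: sum = 1 + 2 + 4 + 5 + 8 + 10 + 16 + 20 + ... + 320 + 512 + 640 + 1280 (19 divisors) = 3578
Since 3578 > 2560, 2560 is abundant.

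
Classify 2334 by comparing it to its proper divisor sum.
abundant

Proper divisors of 2334: sum = 1 + 2 + 3 + 6 + 389 + 778 + 1167 = 2346
Since 2346 > 2334, 2334 is abundant.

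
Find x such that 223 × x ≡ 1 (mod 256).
31

gcd(223, 256) = 1, so the inverse exists.
Extended Euclidean algorithm on (256, 223):
256 = 1 × 223 + 33  ⟹  33 = (1)·256 + (-1)·223
223 = 6 × 33 + 25  ⟹  25 = (-6)·256 + (7)·223
33 = 1 × 25 + 8  ⟹  8 = (7)·256 + (-8)·223
25 = 3 × 8 + 1  ⟹  1 = (-27)·256 + (31)·223
So (31)·223 ≡ 1 (mod 256), i.e. 223^(-1) ≡ 31 (mod 256).
Check: 223 × 31 = 6913 ≡ 1 (mod 256)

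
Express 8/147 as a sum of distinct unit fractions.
1/19 + 1/559 + 1/780644 + 1/1218809328828

Greedy algorithm:
8/147: ceiling(147/8) = 19, use 1/19
5/2793: ceiling(2793/5) = 559, use 1/559
2/1561287: ceiling(1561287/2) = 780644, use 1/780644
1/1218809328828: ceiling(1218809328828/1) = 1218809328828, use 1/1218809328828
Result: 8/147 = 1/19 + 1/559 + 1/780644 + 1/1218809328828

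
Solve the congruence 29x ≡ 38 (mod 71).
x ≡ 16 (mod 71)

gcd(29, 71) = 1, which divides 38, so solutions exist.
Find 29^(-1) mod 71 by the extended Euclidean algorithm:
71 = 2 × 29 + 13  ⟹  13 = (1)·71 + (-2)·29
29 = 2 × 13 + 3  ⟹  3 = (-2)·71 + (5)·29
13 = 4 × 3 + 1  ⟹  1 = (9)·71 + (-22)·29
So (-22)·29 ≡ 1 (mod 71), i.e. 29^(-1) ≡ -22 ≡ 49 (mod 71).
x ≡ 49 × 38 = 1862 ≡ 16 (mod 71).
Check: 29 × 16 = 464 ≡ 38 (mod 71).
Unique solution: x ≡ 16 (mod 71)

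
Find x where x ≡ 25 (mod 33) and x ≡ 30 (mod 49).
520

Using Chinese Remainder Theorem:
M = 33 × 49 = 1617
M1 = 49, M2 = 33
y1 = 49^(-1) mod 33 = 31
y2 = 33^(-1) mod 49 = 3
x = (25×49×31 + 30×33×3) mod 1617 = 520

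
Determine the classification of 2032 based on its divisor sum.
deficient

Proper divisors of 2032: sum = 1 + 2 + 4 + 8 + 16 + 127 + 254 + 508 + 1016 = 1936
Since 1936 < 2032, 2032 is deficient.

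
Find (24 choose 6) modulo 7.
0

Using Lucas' theorem:
Write n=24 and k=6 in base 7:
n in base 7: [3, 3]
k in base 7: [0, 6]
C(24,6) mod 7 = ∏ C(n_i, k_i) mod 7
Digit binomials (mod 7): C(3,0) = 1; C(3,6) = 0 (k_i > n_i)
Product: 1 × 0 = 0 ≡ 0 (mod 7)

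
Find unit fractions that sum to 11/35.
1/4 + 1/16 + 1/560

Greedy algorithm:
11/35: ceiling(35/11) = 4, use 1/4
9/140: ceiling(140/9) = 16, use 1/16
1/560: ceiling(560/1) = 560, use 1/560
Result: 11/35 = 1/4 + 1/16 + 1/560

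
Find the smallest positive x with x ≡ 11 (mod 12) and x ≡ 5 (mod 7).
47

Using Chinese Remainder Theorem:
M = 12 × 7 = 84
M1 = 7, M2 = 12
y1 = 7^(-1) mod 12 = 7
y2 = 12^(-1) mod 7 = 3
x = (11×7×7 + 5×12×3) mod 84 = 47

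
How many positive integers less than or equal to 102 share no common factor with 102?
32

102 = 2 × 3 × 17
φ(n) = n × ∏(1 - 1/p) for each prime p dividing n
φ(102) = 102 × (1 - 1/2) × (1 - 1/3) × (1 - 1/17) = 32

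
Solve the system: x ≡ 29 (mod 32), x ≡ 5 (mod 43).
349

Using Chinese Remainder Theorem:
M = 32 × 43 = 1376
M1 = 43, M2 = 32
y1 = 43^(-1) mod 32 = 3
y2 = 32^(-1) mod 43 = 39
x = (29×43×3 + 5×32×39) mod 1376 = 349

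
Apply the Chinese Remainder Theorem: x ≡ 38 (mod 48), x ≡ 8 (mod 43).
1814

Using Chinese Remainder Theorem:
M = 48 × 43 = 2064
M1 = 43, M2 = 48
y1 = 43^(-1) mod 48 = 19
y2 = 48^(-1) mod 43 = 26
x = (38×43×19 + 8×48×26) mod 2064 = 1814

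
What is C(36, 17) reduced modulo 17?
2

Using Lucas' theorem:
Write n=36 and k=17 in base 17:
n in base 17: [2, 2]
k in base 17: [1, 0]
C(36,17) mod 17 = ∏ C(n_i, k_i) mod 17
Digit binomials (mod 17): C(2,1) = 2; C(2,0) = 1
Product: 2 × 1 = 2 ≡ 2 (mod 17)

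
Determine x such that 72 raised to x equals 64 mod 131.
8

Baby-step giant-step with step n = ⌈√131⌉ = 12.
Baby steps 72^j mod 131 (j:value) for j=0..11: 0:1, 1:72, 2:75, 3:29, 4:123, 5:79, 6:55, 7:30, 8:64, 9:23, 10:84, 11:22.
h = 64 is already in the table at j=8, so x = 8.
Check: 72^8 ≡ 64 (mod 131).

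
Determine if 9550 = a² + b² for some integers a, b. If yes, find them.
Not possible

Factorization: 9550 = 2 × 5^2 × 191
By Fermat: n is sum of two squares iff every prime p ≡ 3 (mod 4) appears to even power.
Prime(s) ≡ 3 (mod 4) with odd exponent: [(191, 1)]
Therefore 9550 cannot be expressed as a² + b².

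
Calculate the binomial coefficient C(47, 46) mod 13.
8

Using Lucas' theorem:
Write n=47 and k=46 in base 13:
n in base 13: [3, 8]
k in base 13: [3, 7]
C(47,46) mod 13 = ∏ C(n_i, k_i) mod 13
Digit binomials (mod 13): C(3,3) = 1; C(8,7) = 8
Product: 1 × 8 = 8 ≡ 8 (mod 13)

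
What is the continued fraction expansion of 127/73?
[1; 1, 2, 1, 5, 3]

Euclidean algorithm steps:
127 = 1 × 73 + 54
73 = 1 × 54 + 19
54 = 2 × 19 + 16
19 = 1 × 16 + 3
16 = 5 × 3 + 1
3 = 3 × 1 + 0
Continued fraction: [1; 1, 2, 1, 5, 3]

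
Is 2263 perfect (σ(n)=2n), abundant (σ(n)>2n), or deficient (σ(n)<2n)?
deficient

Proper divisors of 2263: sum = 1 + 31 + 73 = 105
Since 105 < 2263, 2263 is deficient.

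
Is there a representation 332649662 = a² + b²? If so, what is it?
Not possible

Factorization: 332649662 = 2 × 29 × 179^3
By Fermat: n is sum of two squares iff every prime p ≡ 3 (mod 4) appears to even power.
Prime(s) ≡ 3 (mod 4) with odd exponent: [(179, 3)]
Therefore 332649662 cannot be expressed as a² + b².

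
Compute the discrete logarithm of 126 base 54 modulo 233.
72

Baby-step giant-step with step n = ⌈√233⌉ = 16.
Baby steps 54^j mod 233 (j:value) for j=0..15: 0:1, 1:54, 2:120, 3:189, 4:187, 5:79, 6:72, 7:160, 8:19, 9:94, 10:183, 11:96, 12:58, 13:103, 14:203, 15:11.
Giant-step multiplier: 54^(-16) ≡ 54^(232-16) = 54^216 ≡ 71 (mod 233).
Giant steps γ_i = 126·71^i mod 233: γ_0=126, γ_1=92, γ_2=8, γ_3=102, γ_4=19 (in table at j=8).
x = i·n + j = 4·16 + 8 = 72.
Check: 54^72 ≡ 126 (mod 233).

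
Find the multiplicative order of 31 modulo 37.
4

37 is prime, so ord(31) divides φ(37) = 36.
Divisors of 36: 1, 2, 3, 4, 6, 9, 12, 18, 36.
Repeated squaring: 31^1 ≡ 31, 31^2 ≡ 36, 31^4 ≡ 1, 31^8 ≡ 1, 31^16 ≡ 1, 31^32 ≡ 1 (mod 37).
Test 31^d mod 37 for each divisor d in increasing order:
31^1 ≡ 31
31^2 ≡ 36
31^3 = 31^2·31^1 ≡ 6
31^4 ≡ 1  ← first divisor giving 1
The order is 4.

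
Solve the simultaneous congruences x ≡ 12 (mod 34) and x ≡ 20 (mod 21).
692

Using Chinese Remainder Theorem:
M = 34 × 21 = 714
M1 = 21, M2 = 34
y1 = 21^(-1) mod 34 = 13
y2 = 34^(-1) mod 21 = 13
x = (12×21×13 + 20×34×13) mod 714 = 692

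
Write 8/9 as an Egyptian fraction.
1/2 + 1/3 + 1/18

Greedy algorithm:
8/9: ceiling(9/8) = 2, use 1/2
7/18: ceiling(18/7) = 3, use 1/3
1/18: ceiling(18/1) = 18, use 1/18
Result: 8/9 = 1/2 + 1/3 + 1/18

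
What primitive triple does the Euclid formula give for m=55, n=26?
(2349, 2860, 3701)

Euclid's formula: a = m² - n², b = 2mn, c = m² + n²
m = 55, n = 26
a = 55² - 26² = 3025 - 676 = 2349
b = 2 × 55 × 26 = 2860
c = 55² + 26² = 3025 + 676 = 3701
Verification: 2349² + 2860² = 5517801 + 8179600 = 13697401 = 3701² ✓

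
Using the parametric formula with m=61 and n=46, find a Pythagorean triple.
(1605, 5612, 5837)

Euclid's formula: a = m² - n², b = 2mn, c = m² + n²
m = 61, n = 46
a = 61² - 46² = 3721 - 2116 = 1605
b = 2 × 61 × 46 = 5612
c = 61² + 46² = 3721 + 2116 = 5837
Verification: 1605² + 5612² = 2576025 + 31494544 = 34070569 = 5837² ✓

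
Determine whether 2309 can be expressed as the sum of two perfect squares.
10² + 47² (a=10, b=47)

Factorization: 2309 = 2309
By Fermat: n is sum of two squares iff every prime p ≡ 3 (mod 4) appears to even power.
All primes ≡ 3 (mod 4) appear to even power.
Search a = 0, 1, 2, … for 2309 - a² a perfect square: first hit at a = 10: 2309 - 100 = 2209 = 47².
2309 = 10² + 47² = 100 + 2209 ✓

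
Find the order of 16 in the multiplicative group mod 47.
23

47 is prime, so ord(16) divides φ(47) = 46.
Divisors of 46: 1, 2, 23, 46.
Repeated squaring: 16^1 ≡ 16, 16^2 ≡ 21, 16^4 ≡ 18, 16^8 ≡ 42, 16^16 ≡ 25, 16^32 ≡ 14 (mod 47).
Test 16^d mod 47 for each divisor d in increasing order:
16^1 ≡ 16
16^2 ≡ 21
16^23 = 16^16·16^4·16^2·16^1 ≡ 1  ← first divisor giving 1
The order is 23.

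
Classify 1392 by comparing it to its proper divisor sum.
abundant

Proper divisors of 1392: sum = 1 + 2 + 3 + 4 + 6 + 8 + 12 + 16 + ... + 232 + 348 + 464 + 696 (19 divisors) = 2328
Since 2328 > 1392, 1392 is abundant.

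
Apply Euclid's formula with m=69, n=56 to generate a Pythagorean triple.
(1625, 7728, 7897)

Euclid's formula: a = m² - n², b = 2mn, c = m² + n²
m = 69, n = 56
a = 69² - 56² = 4761 - 3136 = 1625
b = 2 × 69 × 56 = 7728
c = 69² + 56² = 4761 + 3136 = 7897
Verification: 1625² + 7728² = 2640625 + 59721984 = 62362609 = 7897² ✓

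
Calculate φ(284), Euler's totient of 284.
140

284 = 2^2 × 71
φ(n) = n × ∏(1 - 1/p) for each prime p dividing n
φ(284) = 284 × (1 - 1/2) × (1 - 1/71) = 140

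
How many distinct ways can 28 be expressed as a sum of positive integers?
3718

p(n) counts ways to write n as a sum of positive integers (order ignored).
Euler's pentagonal recurrence: p(k) = p(k-1) + p(k-2) - p(k-5) - p(k-7) + p(k-12) + p(k-15) - ... (offsets j(3j∓1)/2, signs ++--, p(0)=1, p(<0)=0).
DP table for k = 0..27: p(0)=1, p(1)=1, p(2)=2, p(3)=3, p(4)=5, p(5)=7, p(6)=11, p(7)=15, p(8)=22, p(9)=30, p(10)=42, p(11)=56, p(12)=77, p(13)=101, p(14)=135, p(15)=176, p(16)=231, p(17)=297, p(18)=385, p(19)=490, p(20)=627, p(21)=792, p(22)=1002, p(23)=1255, p(24)=1575, p(25)=1958, p(26)=2436, p(27)=3010.
Final step: p(28) = p(27) + p(26) - p(23) - p(21) + p(16) + p(13) - p(6) - p(2)
= 3010 + 2436 - 1255 - 792 + 231 + 101 - 11 - 2
= 3718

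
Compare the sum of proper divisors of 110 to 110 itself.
deficient

Proper divisors of 110: sum = 1 + 2 + 5 + 10 + 11 + 22 + 55 = 106
Since 106 < 110, 110 is deficient.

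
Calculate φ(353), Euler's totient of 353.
352

353 = 353
φ(n) = n × ∏(1 - 1/p) for each prime p dividing n
φ(353) = 353 × (1 - 1/353) = 352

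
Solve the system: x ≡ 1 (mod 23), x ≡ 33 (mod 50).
783

Using Chinese Remainder Theorem:
M = 23 × 50 = 1150
M1 = 50, M2 = 23
y1 = 50^(-1) mod 23 = 6
y2 = 23^(-1) mod 50 = 37
x = (1×50×6 + 33×23×37) mod 1150 = 783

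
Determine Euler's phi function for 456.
144

456 = 2^3 × 3 × 19
φ(n) = n × ∏(1 - 1/p) for each prime p dividing n
φ(456) = 456 × (1 - 1/2) × (1 - 1/3) × (1 - 1/19) = 144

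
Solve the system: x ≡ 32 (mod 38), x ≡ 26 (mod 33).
488

Using Chinese Remainder Theorem:
M = 38 × 33 = 1254
M1 = 33, M2 = 38
y1 = 33^(-1) mod 38 = 15
y2 = 38^(-1) mod 33 = 20
x = (32×33×15 + 26×38×20) mod 1254 = 488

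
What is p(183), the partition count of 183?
896684817527

p(n) counts ways to write n as a sum of positive integers (order ignored).
Euler's pentagonal recurrence: p(k) = p(k-1) + p(k-2) - p(k-5) - p(k-7) + p(k-12) + p(k-15) - ... (offsets j(3j∓1)/2, signs ++--, p(0)=1, p(<0)=0).
DP table for k = 0..182: p(0)=1, p(1)=1, p(2)=2, p(3)=3, p(4)=5, p(5)=7, p(6)=11, p(7)=15, p(8)=22, p(9)=30, p(10)=42, p(11)=56, p(12)=77, p(13)=101, p(14)=135, p(15)=176, p(16)=231, p(17)=297, p(18)=385, p(19)=490, p(20)=627, p(21)=792, p(22)=1002, p(23)=1255, p(24)=1575, p(25)=1958, p(26)=2436, p(27)=3010, p(28)=3718, p(29)=4565, p(30)=5604, p(31)=6842, p(32)=8349, p(33)=10143, p(34)=12310, p(35)=14883, p(36)=17977, p(37)=21637, p(38)=26015, p(39)=31185, p(40)=37338, p(41)=44583, p(42)=53174, p(43)=63261, p(44)=75175, p(45)=89134, p(46)=105558, p(47)=124754, p(48)=147273, p(49)=173525, p(50)=204226, p(51)=239943, p(52)=281589, p(53)=329931, p(54)=386155, p(55)=451276, p(56)=526823, p(57)=614154, p(58)=715220, p(59)=831820, p(60)=966467, p(61)=1121505, p(62)=1300156, p(63)=1505499, p(64)=1741630, p(65)=2012558, p(66)=2323520, p(67)=2679689, p(68)=3087735, p(69)=3554345, p(70)=4087968, p(71)=4697205, p(72)=5392783, p(73)=6185689, p(74)=7089500, p(75)=8118264, p(76)=9289091, p(77)=10619863, p(78)=12132164, p(79)=13848650, p(80)=15796476, p(81)=18004327, p(82)=20506255, p(83)=23338469, p(84)=26543660, p(85)=30167357, p(86)=34262962, p(87)=38887673, p(88)=44108109, p(89)=49995925, p(90)=56634173, p(91)=64112359, p(92)=72533807, p(93)=82010177, p(94)=92669720, p(95)=104651419, p(96)=118114304, p(97)=133230930, p(98)=150198136, p(99)=169229875, p(100)=190569292, p(101)=214481126, p(102)=241265379, p(103)=271248950, p(104)=304801365, p(105)=342325709, p(106)=384276336, p(107)=431149389, p(108)=483502844, p(109)=541946240, p(110)=607163746, p(111)=679903203, p(112)=761002156, p(113)=851376628, p(114)=952050665, p(115)=1064144451, p(116)=1188908248, p(117)=1327710076, p(118)=1482074143, p(119)=1653668665, p(120)=1844349560, p(121)=2056148051, p(122)=2291320912, p(123)=2552338241, p(124)=2841940500, p(125)=3163127352, p(126)=3519222692, p(127)=3913864295, p(128)=4351078600, p(129)=4835271870, p(130)=5371315400, p(131)=5964539504, p(132)=6620830889, p(133)=7346629512, p(134)=8149040695, p(135)=9035836076, p(136)=10015581680, p(137)=11097645016, p(138)=12292341831, p(139)=13610949895, p(140)=15065878135, p(141)=16670689208, p(142)=18440293320, p(143)=20390982757, p(144)=22540654445, p(145)=24908858009, p(146)=27517052599, p(147)=30388671978, p(148)=33549419497, p(149)=37027355200, p(150)=40853235313, p(151)=45060624582, p(152)=49686288421, p(153)=54770336324, p(154)=60356673280, p(155)=66493182097, p(156)=73232243759, p(157)=80630964769, p(158)=88751778802, p(159)=97662728555, p(160)=107438159466, p(161)=118159068427, p(162)=129913904637, p(163)=142798995930, p(164)=156919475295, p(165)=172389800255, p(166)=189334822579, p(167)=207890420102, p(168)=228204732751, p(169)=250438925115, p(170)=274768617130, p(171)=301384802048, p(172)=330495499613, p(173)=362326859895, p(174)=397125074750, p(175)=435157697830, p(176)=476715857290, p(177)=522115831195, p(178)=571701605655, p(179)=625846753120, p(180)=684957390936, p(181)=749474411781, p(182)=819876908323.
Final step: p(183) = p(182) + p(181) - p(178) - p(176) + p(171) + p(168) - p(161) - p(157) + p(148) + p(143) - p(132) - p(126) + p(113) + p(106) - p(91) - p(83) + p(66) + p(57) - p(38) - p(28) + p(7)
= 819876908323 + 749474411781 - 571701605655 - 476715857290 + 301384802048 + 228204732751 - 118159068427 - 80630964769 + 33549419497 + 20390982757 - 6620830889 - 3519222692 + 851376628 + 384276336 - 64112359 - 23338469 + 2323520 + 614154 - 26015 - 3718 + 15
= 896684817527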